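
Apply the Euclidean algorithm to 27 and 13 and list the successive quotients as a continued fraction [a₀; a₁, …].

Repeatedly divide and take the remainder:
27 ÷ 13 → quotient 2, remainder 1
13 ÷ 1 → quotient 13, remainder 0

[2; 13]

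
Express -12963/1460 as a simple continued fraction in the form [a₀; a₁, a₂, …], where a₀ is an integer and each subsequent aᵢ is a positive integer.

[-9; 8, 4, 44]

Run the Euclidean algorithm, recording each quotient:
-12963 = -9·1460 + 177, so a_0 = -9
1460 = 8·177 + 44, so a_1 = 8
177 = 4·44 + 1, so a_2 = 4
44 = 44·1 + 0, so a_3 = 44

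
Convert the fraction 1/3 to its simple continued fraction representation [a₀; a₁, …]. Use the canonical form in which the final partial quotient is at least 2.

[0; 3]

1 = 0·3 + 1, so a_0 = 0
3 = 3·1 + 0, so a_1 = 3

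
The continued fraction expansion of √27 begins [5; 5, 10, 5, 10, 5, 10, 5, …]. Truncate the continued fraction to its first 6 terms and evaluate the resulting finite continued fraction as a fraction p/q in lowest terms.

70226/13515

Start with 5.
10 + 1/(5/1) = 10 + 1/5 = 51/5
5 + 1/(51/5) = 5 + 5/51 = 260/51
10 + 1/(260/51) = 10 + 51/260 = 2651/260
5 + 1/(2651/260) = 5 + 260/2651 = 13515/2651
5 + 1/(13515/2651) = 5 + 2651/13515 = 70226/13515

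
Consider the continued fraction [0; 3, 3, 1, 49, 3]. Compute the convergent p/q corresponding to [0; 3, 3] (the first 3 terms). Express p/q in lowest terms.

Use the convergent recurrence hₖ = aₖ·hₖ₋₁ + hₖ₋₂ (and likewise for the denominators kₖ):
a_0 = 0: 0/1
a_1 = 3: 1/3
a_2 = 3: 3/10

3/10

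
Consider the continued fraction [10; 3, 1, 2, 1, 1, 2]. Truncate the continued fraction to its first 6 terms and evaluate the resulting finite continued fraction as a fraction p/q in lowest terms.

a_0 = 10: 10/1
a_1 = 3: 31/3
a_2 = 1: 41/4
a_3 = 2: 113/11
a_4 = 1: 154/15
a_5 = 1: 267/26

267/26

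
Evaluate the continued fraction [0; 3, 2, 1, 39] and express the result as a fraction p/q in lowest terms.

119/397

Collapse the nested fraction from the inside out:
Start with 39.
1 + 1/(39/1) = 1 + 1/39 = 40/39
2 + 1/(40/39) = 2 + 39/40 = 119/40
3 + 1/(119/40) = 3 + 40/119 = 397/119
0 + 1/(397/119) = 0 + 119/397 = 119/397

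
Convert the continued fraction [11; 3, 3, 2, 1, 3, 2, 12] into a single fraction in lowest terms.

38951/3446

Start with 12.
2 + 1/(12/1) = 2 + 1/12 = 25/12
3 + 1/(25/12) = 3 + 12/25 = 87/25
1 + 1/(87/25) = 1 + 25/87 = 112/87
2 + 1/(112/87) = 2 + 87/112 = 311/112
3 + 1/(311/112) = 3 + 112/311 = 1045/311
3 + 1/(1045/311) = 3 + 311/1045 = 3446/1045
11 + 1/(3446/1045) = 11 + 1045/3446 = 38951/3446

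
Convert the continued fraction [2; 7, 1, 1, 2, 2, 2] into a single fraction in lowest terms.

a_0 = 2: 2/1
a_1 = 7: 15/7
a_2 = 1: 17/8
a_3 = 1: 32/15
a_4 = 2: 81/38
a_5 = 2: 194/91
a_6 = 2: 469/220

469/220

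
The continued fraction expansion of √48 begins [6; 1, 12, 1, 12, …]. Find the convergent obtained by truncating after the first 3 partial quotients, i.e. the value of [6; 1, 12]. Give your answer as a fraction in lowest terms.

90/13

Use the convergent recurrence hₖ = aₖ·hₖ₋₁ + hₖ₋₂ (and likewise for the denominators kₖ):
a_0 = 6: 6/1
a_1 = 1: 7/1
a_2 = 12: 90/13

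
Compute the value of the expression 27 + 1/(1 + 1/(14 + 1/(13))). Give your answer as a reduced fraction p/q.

a_0 = 27: 27/1
a_1 = 1: 28/1
a_2 = 14: 419/15
a_3 = 13: 5475/196

5475/196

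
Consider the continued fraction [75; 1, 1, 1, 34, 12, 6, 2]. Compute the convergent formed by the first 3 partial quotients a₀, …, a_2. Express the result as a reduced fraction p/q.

Work from the innermost term outward:
Start with 1.
1 + 1/(1/1) = 1 + 1/1 = 2/1
75 + 1/(2/1) = 75 + 1/2 = 151/2

151/2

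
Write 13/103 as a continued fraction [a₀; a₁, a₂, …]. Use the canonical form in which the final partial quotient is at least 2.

[0; 7, 1, 12]

Run the Euclidean algorithm, recording each quotient:
⌊13/103⌋ = 0, remainder 13
⌊103/13⌋ = 7, remainder 12
⌊13/12⌋ = 1, remainder 1
⌊12/1⌋ = 12, remainder 0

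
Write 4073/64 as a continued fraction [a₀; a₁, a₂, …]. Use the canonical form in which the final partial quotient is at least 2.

[63; 1, 1, 1, 3, 1, 1, 2]

4073 ÷ 64 → quotient 63, remainder 41
64 ÷ 41 → quotient 1, remainder 23
41 ÷ 23 → quotient 1, remainder 18
23 ÷ 18 → quotient 1, remainder 5
18 ÷ 5 → quotient 3, remainder 3
5 ÷ 3 → quotient 1, remainder 2
3 ÷ 2 → quotient 1, remainder 1
2 ÷ 1 → quotient 2, remainder 0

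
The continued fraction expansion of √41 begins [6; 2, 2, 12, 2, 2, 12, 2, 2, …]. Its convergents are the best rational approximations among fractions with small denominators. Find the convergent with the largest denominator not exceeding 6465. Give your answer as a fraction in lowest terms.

a_0 = 6: 6/1  (≤ bound)
a_1 = 2: 13/2  (≤ bound)
a_2 = 2: 32/5  (≤ bound)
a_3 = 12: 397/62  (≤ bound)
a_4 = 2: 826/129  (≤ bound)
a_5 = 2: 2049/320  (≤ bound)
a_6 = 12: 25414/3969  (≤ bound)
a_7 = 2: 52877/8258  (> 6465, stop)

25414/3969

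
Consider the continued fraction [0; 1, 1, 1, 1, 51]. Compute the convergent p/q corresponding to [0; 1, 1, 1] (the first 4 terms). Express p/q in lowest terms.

2/3

a_0 = 0: 0/1
a_1 = 1: 1/1
a_2 = 1: 1/2
a_3 = 1: 2/3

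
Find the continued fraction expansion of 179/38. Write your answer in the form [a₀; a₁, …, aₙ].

Apply division with remainder until the remainder is 0:
179 = 4·38 + 27, so a_0 = 4
38 = 1·27 + 11, so a_1 = 1
27 = 2·11 + 5, so a_2 = 2
11 = 2·5 + 1, so a_3 = 2
5 = 5·1 + 0, so a_4 = 5

[4; 1, 2, 2, 5]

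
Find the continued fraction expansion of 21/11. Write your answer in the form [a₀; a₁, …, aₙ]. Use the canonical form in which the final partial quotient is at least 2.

[1; 1, 10]

Apply division with remainder until the remainder is 0:
⌊21/11⌋ = 1, remainder 10
⌊11/10⌋ = 1, remainder 1
⌊10/1⌋ = 10, remainder 0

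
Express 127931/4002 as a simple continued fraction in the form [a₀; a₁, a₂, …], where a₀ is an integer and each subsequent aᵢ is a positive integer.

[31; 1, 29, 11, 12]

Repeatedly divide and take the remainder:
127931 = 31·4002 + 3869, so a_0 = 31
4002 = 1·3869 + 133, so a_1 = 1
3869 = 29·133 + 12, so a_2 = 29
133 = 11·12 + 1, so a_3 = 11
12 = 12·1 + 0, so a_4 = 12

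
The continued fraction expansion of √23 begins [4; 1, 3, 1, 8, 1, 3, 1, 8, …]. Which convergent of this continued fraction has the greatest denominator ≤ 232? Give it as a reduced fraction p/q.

a_0 = 4: 4/1  (≤ bound)
a_1 = 1: 5/1  (≤ bound)
a_2 = 3: 19/4  (≤ bound)
a_3 = 1: 24/5  (≤ bound)
a_4 = 8: 211/44  (≤ bound)
a_5 = 1: 235/49  (≤ bound)
a_6 = 3: 916/191  (≤ bound)
a_7 = 1: 1151/240  (> 232, stop)

916/191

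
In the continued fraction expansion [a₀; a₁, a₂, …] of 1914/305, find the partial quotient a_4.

1

1914 ÷ 305 → quotient 6, remainder 84
305 ÷ 84 → quotient 3, remainder 53
84 ÷ 53 → quotient 1, remainder 31
53 ÷ 31 → quotient 1, remainder 22
31 ÷ 22 → quotient 1, remainder 9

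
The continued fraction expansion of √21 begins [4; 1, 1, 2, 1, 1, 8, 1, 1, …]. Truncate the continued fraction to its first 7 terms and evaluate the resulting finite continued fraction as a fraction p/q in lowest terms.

472/103

Compute successive convergents:
a_0 = 4: 4/1
a_1 = 1: 5/1
a_2 = 1: 9/2
a_3 = 2: 23/5
a_4 = 1: 32/7
a_5 = 1: 55/12
a_6 = 8: 472/103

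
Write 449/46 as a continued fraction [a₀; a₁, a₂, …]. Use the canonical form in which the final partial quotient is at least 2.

[9; 1, 3, 5, 2]

449 = 9·46 + 35, so a_0 = 9
46 = 1·35 + 11, so a_1 = 1
35 = 3·11 + 2, so a_2 = 3
11 = 5·2 + 1, so a_3 = 5
2 = 2·1 + 0, so a_4 = 2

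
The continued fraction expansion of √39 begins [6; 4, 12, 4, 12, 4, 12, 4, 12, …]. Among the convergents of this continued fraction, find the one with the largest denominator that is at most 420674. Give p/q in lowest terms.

764394/122401

List convergents until the denominator exceeds the bound:
a_0 = 6: 6/1  (≤ bound)
a_1 = 4: 25/4  (≤ bound)
a_2 = 12: 306/49  (≤ bound)
a_3 = 4: 1249/200  (≤ bound)
a_4 = 12: 15294/2449  (≤ bound)
a_5 = 4: 62425/9996  (≤ bound)
a_6 = 12: 764394/122401  (≤ bound)
a_7 = 4: 3120001/499600  (> 420674, stop)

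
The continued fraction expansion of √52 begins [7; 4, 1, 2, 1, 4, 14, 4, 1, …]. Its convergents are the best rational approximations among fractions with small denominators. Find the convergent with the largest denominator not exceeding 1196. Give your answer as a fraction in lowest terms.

a_0 = 7: 7/1  (≤ bound)
a_1 = 4: 29/4  (≤ bound)
a_2 = 1: 36/5  (≤ bound)
a_3 = 2: 101/14  (≤ bound)
a_4 = 1: 137/19  (≤ bound)
a_5 = 4: 649/90  (≤ bound)
a_6 = 14: 9223/1279  (> 1196, stop)

649/90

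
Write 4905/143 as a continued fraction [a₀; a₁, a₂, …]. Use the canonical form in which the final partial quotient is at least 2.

⌊4905/143⌋ = 34, remainder 43
⌊143/43⌋ = 3, remainder 14
⌊43/14⌋ = 3, remainder 1
⌊14/1⌋ = 14, remainder 0

[34; 3, 3, 14]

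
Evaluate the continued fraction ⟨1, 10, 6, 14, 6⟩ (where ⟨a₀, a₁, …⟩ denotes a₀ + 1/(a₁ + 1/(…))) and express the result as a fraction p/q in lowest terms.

5761/5245

Collapse the nested fraction from the inside out:
Start with 6.
14 + 1/(6/1) = 14 + 1/6 = 85/6
6 + 1/(85/6) = 6 + 6/85 = 516/85
10 + 1/(516/85) = 10 + 85/516 = 5245/516
1 + 1/(5245/516) = 1 + 516/5245 = 5761/5245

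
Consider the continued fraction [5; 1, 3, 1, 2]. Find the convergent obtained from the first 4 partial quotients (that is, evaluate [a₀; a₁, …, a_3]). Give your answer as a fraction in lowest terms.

29/5

Start with 1.
3 + 1/(1/1) = 3 + 1/1 = 4/1
1 + 1/(4/1) = 1 + 1/4 = 5/4
5 + 1/(5/4) = 5 + 4/5 = 29/5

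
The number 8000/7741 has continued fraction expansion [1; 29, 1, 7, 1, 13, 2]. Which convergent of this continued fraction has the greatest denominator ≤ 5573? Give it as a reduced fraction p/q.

3861/3736

List convergents until the denominator exceeds the bound:
a_0 = 1: 1/1  (≤ bound)
a_1 = 29: 30/29  (≤ bound)
a_2 = 1: 31/30  (≤ bound)
a_3 = 7: 247/239  (≤ bound)
a_4 = 1: 278/269  (≤ bound)
a_5 = 13: 3861/3736  (≤ bound)
a_6 = 2: 8000/7741  (> 5573, stop)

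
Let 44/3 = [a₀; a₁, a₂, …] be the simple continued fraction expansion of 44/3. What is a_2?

44 = 14·3 + 2, so a_0 = 14
3 = 1·2 + 1, so a_1 = 1
2 = 2·1 + 0, so a_2 = 2

2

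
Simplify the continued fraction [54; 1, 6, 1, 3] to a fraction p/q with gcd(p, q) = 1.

Build up convergents one term at a time:
a_0 = 54: 54/1
a_1 = 1: 55/1
a_2 = 6: 384/7
a_3 = 1: 439/8
a_4 = 3: 1701/31

1701/31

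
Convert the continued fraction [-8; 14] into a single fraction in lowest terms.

Start with 14.
-8 + 1/(14/1) = -8 + 1/14 = -111/14

-111/14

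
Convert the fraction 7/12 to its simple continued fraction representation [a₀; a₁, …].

[0; 1, 1, 2, 2]

Repeatedly divide and take the remainder:
7 = 0·12 + 7, so a_0 = 0
12 = 1·7 + 5, so a_1 = 1
7 = 1·5 + 2, so a_2 = 1
5 = 2·2 + 1, so a_3 = 2
2 = 2·1 + 0, so a_4 = 2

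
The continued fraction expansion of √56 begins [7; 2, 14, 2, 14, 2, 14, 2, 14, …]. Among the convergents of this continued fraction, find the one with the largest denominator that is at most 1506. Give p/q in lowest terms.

6503/869

a_0 = 7: 7/1  (≤ bound)
a_1 = 2: 15/2  (≤ bound)
a_2 = 14: 217/29  (≤ bound)
a_3 = 2: 449/60  (≤ bound)
a_4 = 14: 6503/869  (≤ bound)
a_5 = 2: 13455/1798  (> 1506, stop)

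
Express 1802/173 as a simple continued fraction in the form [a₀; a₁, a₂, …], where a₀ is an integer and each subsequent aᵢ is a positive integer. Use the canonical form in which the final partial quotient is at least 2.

[10; 2, 2, 2, 14]

Repeatedly divide and take the remainder:
⌊1802/173⌋ = 10, remainder 72
⌊173/72⌋ = 2, remainder 29
⌊72/29⌋ = 2, remainder 14
⌊29/14⌋ = 2, remainder 1
⌊14/1⌋ = 14, remainder 0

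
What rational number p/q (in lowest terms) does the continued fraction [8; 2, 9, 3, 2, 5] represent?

6305/744

Starting at the tail and folding back:
Start with 5.
2 + 1/(5/1) = 2 + 1/5 = 11/5
3 + 1/(11/5) = 3 + 5/11 = 38/11
9 + 1/(38/11) = 9 + 11/38 = 353/38
2 + 1/(353/38) = 2 + 38/353 = 744/353
8 + 1/(744/353) = 8 + 353/744 = 6305/744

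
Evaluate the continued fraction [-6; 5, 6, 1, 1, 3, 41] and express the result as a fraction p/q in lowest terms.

a_0 = -6: -6/1
a_1 = 5: -29/5
a_2 = 6: -180/31
a_3 = 1: -209/36
a_4 = 1: -389/67
a_5 = 3: -1376/237
a_6 = 41: -56805/9784

-56805/9784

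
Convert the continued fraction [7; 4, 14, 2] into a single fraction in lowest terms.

Starting at the tail and folding back:
Start with 2.
14 + 1/(2/1) = 14 + 1/2 = 29/2
4 + 1/(29/2) = 4 + 2/29 = 118/29
7 + 1/(118/29) = 7 + 29/118 = 855/118

855/118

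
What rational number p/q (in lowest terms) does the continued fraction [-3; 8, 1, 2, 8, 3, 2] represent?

Use the convergent recurrence hₖ = aₖ·hₖ₋₁ + hₖ₋₂ (and likewise for the denominators kₖ):
a_0 = -3: -3/1
a_1 = 8: -23/8
a_2 = 1: -26/9
a_3 = 2: -75/26
a_4 = 8: -626/217
a_5 = 3: -1953/677
a_6 = 2: -4532/1571

-4532/1571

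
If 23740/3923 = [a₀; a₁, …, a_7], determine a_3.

2

Repeatedly divide and take the remainder:
23740 = 6·3923 + 202, so a_0 = 6
3923 = 19·202 + 85, so a_1 = 19
202 = 2·85 + 32, so a_2 = 2
85 = 2·32 + 21, so a_3 = 2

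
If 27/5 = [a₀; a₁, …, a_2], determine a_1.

⌊27/5⌋ = 5, remainder 2
⌊5/2⌋ = 2, remainder 1

2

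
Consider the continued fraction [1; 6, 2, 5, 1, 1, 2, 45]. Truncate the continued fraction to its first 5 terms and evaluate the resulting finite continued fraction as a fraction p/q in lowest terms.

97/84

Build up convergents one term at a time:
a_0 = 1: 1/1
a_1 = 6: 7/6
a_2 = 2: 15/13
a_3 = 5: 82/71
a_4 = 1: 97/84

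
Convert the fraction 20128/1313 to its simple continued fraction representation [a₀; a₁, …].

20128 ÷ 1313 → quotient 15, remainder 433
1313 ÷ 433 → quotient 3, remainder 14
433 ÷ 14 → quotient 30, remainder 13
14 ÷ 13 → quotient 1, remainder 1
13 ÷ 1 → quotient 13, remainder 0

[15; 3, 30, 1, 13]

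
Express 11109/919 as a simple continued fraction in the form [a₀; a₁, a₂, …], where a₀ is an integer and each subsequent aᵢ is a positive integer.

[12; 11, 2, 1, 8, 3]

Apply division with remainder until the remainder is 0:
11109 = 12·919 + 81, so a_0 = 12
919 = 11·81 + 28, so a_1 = 11
81 = 2·28 + 25, so a_2 = 2
28 = 1·25 + 3, so a_3 = 1
25 = 8·3 + 1, so a_4 = 8
3 = 3·1 + 0, so a_5 = 3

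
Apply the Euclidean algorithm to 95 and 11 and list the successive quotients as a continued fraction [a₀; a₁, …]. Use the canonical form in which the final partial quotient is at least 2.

Repeatedly divide and take the remainder:
⌊95/11⌋ = 8, remainder 7
⌊11/7⌋ = 1, remainder 4
⌊7/4⌋ = 1, remainder 3
⌊4/3⌋ = 1, remainder 1
⌊3/1⌋ = 3, remainder 0

[8; 1, 1, 1, 3]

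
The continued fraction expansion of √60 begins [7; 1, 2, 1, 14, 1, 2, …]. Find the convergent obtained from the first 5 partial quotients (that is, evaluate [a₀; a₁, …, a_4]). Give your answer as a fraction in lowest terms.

457/59

Starting at the tail and folding back:
Start with 14.
1 + 1/(14/1) = 1 + 1/14 = 15/14
2 + 1/(15/14) = 2 + 14/15 = 44/15
1 + 1/(44/15) = 1 + 15/44 = 59/44
7 + 1/(59/44) = 7 + 44/59 = 457/59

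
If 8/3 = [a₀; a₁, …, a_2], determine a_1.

1

Repeatedly divide and take the remainder:
⌊8/3⌋ = 2, remainder 2
⌊3/2⌋ = 1, remainder 1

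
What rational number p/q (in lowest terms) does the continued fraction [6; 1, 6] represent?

48/7

a_0 = 6: 6/1
a_1 = 1: 7/1
a_2 = 6: 48/7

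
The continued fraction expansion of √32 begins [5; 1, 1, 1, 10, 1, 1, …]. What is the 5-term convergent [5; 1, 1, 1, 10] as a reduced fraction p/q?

a_0 = 5: 5/1
a_1 = 1: 6/1
a_2 = 1: 11/2
a_3 = 1: 17/3
a_4 = 10: 181/32

181/32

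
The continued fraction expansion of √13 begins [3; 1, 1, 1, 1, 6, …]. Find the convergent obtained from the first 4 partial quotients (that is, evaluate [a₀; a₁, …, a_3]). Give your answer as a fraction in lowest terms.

11/3

Start with 1.
1 + 1/(1/1) = 1 + 1/1 = 2/1
1 + 1/(2/1) = 1 + 1/2 = 3/2
3 + 1/(3/2) = 3 + 2/3 = 11/3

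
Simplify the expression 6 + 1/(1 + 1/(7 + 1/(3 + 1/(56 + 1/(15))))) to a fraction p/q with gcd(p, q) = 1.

Start with 15.
56 + 1/(15/1) = 56 + 1/15 = 841/15
3 + 1/(841/15) = 3 + 15/841 = 2538/841
7 + 1/(2538/841) = 7 + 841/2538 = 18607/2538
1 + 1/(18607/2538) = 1 + 2538/18607 = 21145/18607
6 + 1/(21145/18607) = 6 + 18607/21145 = 145477/21145

145477/21145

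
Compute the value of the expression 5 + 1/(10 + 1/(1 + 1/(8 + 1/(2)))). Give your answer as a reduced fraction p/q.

1054/207

a_0 = 5: 5/1
a_1 = 10: 51/10
a_2 = 1: 56/11
a_3 = 8: 499/98
a_4 = 2: 1054/207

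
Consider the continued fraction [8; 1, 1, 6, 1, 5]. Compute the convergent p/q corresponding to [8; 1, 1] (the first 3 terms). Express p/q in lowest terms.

Starting at the tail and folding back:
Start with 1.
1 + 1/(1/1) = 1 + 1/1 = 2/1
8 + 1/(2/1) = 8 + 1/2 = 17/2

17/2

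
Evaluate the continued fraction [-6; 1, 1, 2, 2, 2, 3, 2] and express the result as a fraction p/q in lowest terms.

-1229/227

Start with 2.
3 + 1/(2/1) = 3 + 1/2 = 7/2
2 + 1/(7/2) = 2 + 2/7 = 16/7
2 + 1/(16/7) = 2 + 7/16 = 39/16
2 + 1/(39/16) = 2 + 16/39 = 94/39
1 + 1/(94/39) = 1 + 39/94 = 133/94
1 + 1/(133/94) = 1 + 94/133 = 227/133
-6 + 1/(227/133) = -6 + 133/227 = -1229/227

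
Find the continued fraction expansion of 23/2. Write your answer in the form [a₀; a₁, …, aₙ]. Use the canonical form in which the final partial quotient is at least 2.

Repeatedly divide and take the remainder:
23 ÷ 2 → quotient 11, remainder 1
2 ÷ 1 → quotient 2, remainder 0

[11; 2]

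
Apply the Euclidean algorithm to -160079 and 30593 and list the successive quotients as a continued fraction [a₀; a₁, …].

Repeatedly divide and take the remainder:
⌊-160079/30593⌋ = -6, remainder 23479
⌊30593/23479⌋ = 1, remainder 7114
⌊23479/7114⌋ = 3, remainder 2137
⌊7114/2137⌋ = 3, remainder 703
⌊2137/703⌋ = 3, remainder 28
⌊703/28⌋ = 25, remainder 3
⌊28/3⌋ = 9, remainder 1
⌊3/1⌋ = 3, remainder 0

[-6; 1, 3, 3, 3, 25, 9, 3]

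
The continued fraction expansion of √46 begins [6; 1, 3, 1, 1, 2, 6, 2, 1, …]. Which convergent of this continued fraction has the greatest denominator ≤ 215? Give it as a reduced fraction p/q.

997/147

List convergents until the denominator exceeds the bound:
a_0 = 6: 6/1  (≤ bound)
a_1 = 1: 7/1  (≤ bound)
a_2 = 3: 27/4  (≤ bound)
a_3 = 1: 34/5  (≤ bound)
a_4 = 1: 61/9  (≤ bound)
a_5 = 2: 156/23  (≤ bound)
a_6 = 6: 997/147  (≤ bound)
a_7 = 2: 2150/317  (> 215, stop)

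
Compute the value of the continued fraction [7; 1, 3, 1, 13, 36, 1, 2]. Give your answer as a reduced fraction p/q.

59297/7605

Start with 2.
1 + 1/(2/1) = 1 + 1/2 = 3/2
36 + 1/(3/2) = 36 + 2/3 = 110/3
13 + 1/(110/3) = 13 + 3/110 = 1433/110
1 + 1/(1433/110) = 1 + 110/1433 = 1543/1433
3 + 1/(1543/1433) = 3 + 1433/1543 = 6062/1543
1 + 1/(6062/1543) = 1 + 1543/6062 = 7605/6062
7 + 1/(7605/6062) = 7 + 6062/7605 = 59297/7605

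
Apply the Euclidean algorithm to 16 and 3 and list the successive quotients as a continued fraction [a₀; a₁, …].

[5; 3]

16 = 5·3 + 1, so a_0 = 5
3 = 3·1 + 0, so a_1 = 3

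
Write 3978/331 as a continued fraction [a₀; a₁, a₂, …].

[12; 55, 6]

⌊3978/331⌋ = 12, remainder 6
⌊331/6⌋ = 55, remainder 1
⌊6/1⌋ = 6, remainder 0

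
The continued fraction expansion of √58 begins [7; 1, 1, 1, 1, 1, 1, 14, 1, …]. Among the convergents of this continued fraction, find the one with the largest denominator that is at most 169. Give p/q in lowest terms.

99/13

a_0 = 7: 7/1  (≤ bound)
a_1 = 1: 8/1  (≤ bound)
a_2 = 1: 15/2  (≤ bound)
a_3 = 1: 23/3  (≤ bound)
a_4 = 1: 38/5  (≤ bound)
a_5 = 1: 61/8  (≤ bound)
a_6 = 1: 99/13  (≤ bound)
a_7 = 14: 1447/190  (> 169, stop)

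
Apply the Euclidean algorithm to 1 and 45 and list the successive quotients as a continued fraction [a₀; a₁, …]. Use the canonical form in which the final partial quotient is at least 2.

[0; 45]

⌊1/45⌋ = 0, remainder 1
⌊45/1⌋ = 45, remainder 0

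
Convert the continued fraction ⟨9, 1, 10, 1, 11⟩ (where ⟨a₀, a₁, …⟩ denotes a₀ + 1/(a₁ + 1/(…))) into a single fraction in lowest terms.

1418/143

a_0 = 9: 9/1
a_1 = 1: 10/1
a_2 = 10: 109/11
a_3 = 1: 119/12
a_4 = 11: 1418/143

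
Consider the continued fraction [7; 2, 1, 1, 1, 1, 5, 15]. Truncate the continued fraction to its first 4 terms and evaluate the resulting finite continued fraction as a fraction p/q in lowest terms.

37/5

Start with 1.
1 + 1/(1/1) = 1 + 1/1 = 2/1
2 + 1/(2/1) = 2 + 1/2 = 5/2
7 + 1/(5/2) = 7 + 2/5 = 37/5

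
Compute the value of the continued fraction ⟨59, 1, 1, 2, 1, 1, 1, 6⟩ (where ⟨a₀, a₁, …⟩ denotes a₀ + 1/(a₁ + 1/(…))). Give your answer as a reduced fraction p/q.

a_0 = 59: 59/1
a_1 = 1: 60/1
a_2 = 1: 119/2
a_3 = 2: 298/5
a_4 = 1: 417/7
a_5 = 1: 715/12
a_6 = 1: 1132/19
a_7 = 6: 7507/126

7507/126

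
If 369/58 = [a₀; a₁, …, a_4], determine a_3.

3

⌊369/58⌋ = 6, remainder 21
⌊58/21⌋ = 2, remainder 16
⌊21/16⌋ = 1, remainder 5
⌊16/5⌋ = 3, remainder 1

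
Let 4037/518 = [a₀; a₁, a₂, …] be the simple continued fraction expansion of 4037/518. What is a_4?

5

4037 = 7·518 + 411, so a_0 = 7
518 = 1·411 + 107, so a_1 = 1
411 = 3·107 + 90, so a_2 = 3
107 = 1·90 + 17, so a_3 = 1
90 = 5·17 + 5, so a_4 = 5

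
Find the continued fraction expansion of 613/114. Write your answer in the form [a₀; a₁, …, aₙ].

[5; 2, 1, 1, 1, 6, 2]

613 = 5·114 + 43, so a_0 = 5
114 = 2·43 + 28, so a_1 = 2
43 = 1·28 + 15, so a_2 = 1
28 = 1·15 + 13, so a_3 = 1
15 = 1·13 + 2, so a_4 = 1
13 = 6·2 + 1, so a_5 = 6
2 = 2·1 + 0, so a_6 = 2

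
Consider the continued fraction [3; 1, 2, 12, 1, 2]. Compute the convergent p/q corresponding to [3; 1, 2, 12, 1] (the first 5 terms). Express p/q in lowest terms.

147/40

Start with 1.
12 + 1/(1/1) = 12 + 1/1 = 13/1
2 + 1/(13/1) = 2 + 1/13 = 27/13
1 + 1/(27/13) = 1 + 13/27 = 40/27
3 + 1/(40/27) = 3 + 27/40 = 147/40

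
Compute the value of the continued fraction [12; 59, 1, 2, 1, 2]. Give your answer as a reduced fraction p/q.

7895/657

a_0 = 12: 12/1
a_1 = 59: 709/59
a_2 = 1: 721/60
a_3 = 2: 2151/179
a_4 = 1: 2872/239
a_5 = 2: 7895/657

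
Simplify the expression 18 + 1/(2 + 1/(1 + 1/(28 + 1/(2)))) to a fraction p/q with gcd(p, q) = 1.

3209/175

Use the convergent recurrence hₖ = aₖ·hₖ₋₁ + hₖ₋₂ (and likewise for the denominators kₖ):
a_0 = 18: 18/1
a_1 = 2: 37/2
a_2 = 1: 55/3
a_3 = 28: 1577/86
a_4 = 2: 3209/175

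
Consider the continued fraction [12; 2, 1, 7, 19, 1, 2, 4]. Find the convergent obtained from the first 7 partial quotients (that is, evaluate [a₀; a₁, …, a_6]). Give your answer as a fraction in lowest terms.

Use the convergent recurrence hₖ = aₖ·hₖ₋₁ + hₖ₋₂ (and likewise for the denominators kₖ):
a_0 = 12: 12/1
a_1 = 2: 25/2
a_2 = 1: 37/3
a_3 = 7: 284/23
a_4 = 19: 5433/440
a_5 = 1: 5717/463
a_6 = 2: 16867/1366

16867/1366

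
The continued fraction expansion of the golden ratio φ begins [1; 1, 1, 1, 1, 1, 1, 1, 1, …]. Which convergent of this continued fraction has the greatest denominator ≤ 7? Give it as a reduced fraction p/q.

8/5

a_0 = 1: 1/1  (≤ bound)
a_1 = 1: 2/1  (≤ bound)
a_2 = 1: 3/2  (≤ bound)
a_3 = 1: 5/3  (≤ bound)
a_4 = 1: 8/5  (≤ bound)
a_5 = 1: 13/8  (> 7, stop)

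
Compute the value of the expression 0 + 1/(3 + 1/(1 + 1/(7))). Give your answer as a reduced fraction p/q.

8/31

Start with 7.
1 + 1/(7/1) = 1 + 1/7 = 8/7
3 + 1/(8/7) = 3 + 7/8 = 31/8
0 + 1/(31/8) = 0 + 8/31 = 8/31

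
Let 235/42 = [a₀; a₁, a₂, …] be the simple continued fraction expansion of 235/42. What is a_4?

Repeatedly divide and take the remainder:
235 ÷ 42 → quotient 5, remainder 25
42 ÷ 25 → quotient 1, remainder 17
25 ÷ 17 → quotient 1, remainder 8
17 ÷ 8 → quotient 2, remainder 1
8 ÷ 1 → quotient 8, remainder 0

8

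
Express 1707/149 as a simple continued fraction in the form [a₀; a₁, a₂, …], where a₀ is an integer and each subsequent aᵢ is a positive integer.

[11; 2, 5, 4, 3]

1707 = 11·149 + 68, so a_0 = 11
149 = 2·68 + 13, so a_1 = 2
68 = 5·13 + 3, so a_2 = 5
13 = 4·3 + 1, so a_3 = 4
3 = 3·1 + 0, so a_4 = 3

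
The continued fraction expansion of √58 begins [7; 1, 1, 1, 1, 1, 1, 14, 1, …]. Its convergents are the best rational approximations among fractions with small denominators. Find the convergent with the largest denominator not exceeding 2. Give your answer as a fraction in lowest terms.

15/2

List convergents until the denominator exceeds the bound:
a_0 = 7: 7/1  (≤ bound)
a_1 = 1: 8/1  (≤ bound)
a_2 = 1: 15/2  (≤ bound)
a_3 = 1: 23/3  (> 2, stop)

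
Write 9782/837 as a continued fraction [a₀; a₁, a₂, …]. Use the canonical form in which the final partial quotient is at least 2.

Repeatedly divide and take the remainder:
9782 = 11·837 + 575, so a_0 = 11
837 = 1·575 + 262, so a_1 = 1
575 = 2·262 + 51, so a_2 = 2
262 = 5·51 + 7, so a_3 = 5
51 = 7·7 + 2, so a_4 = 7
7 = 3·2 + 1, so a_5 = 3
2 = 2·1 + 0, so a_6 = 2

[11; 1, 2, 5, 7, 3, 2]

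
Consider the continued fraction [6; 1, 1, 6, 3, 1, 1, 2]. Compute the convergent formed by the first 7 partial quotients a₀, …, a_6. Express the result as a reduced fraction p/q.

621/95

Start with 1.
1 + 1/(1/1) = 1 + 1/1 = 2/1
3 + 1/(2/1) = 3 + 1/2 = 7/2
6 + 1/(7/2) = 6 + 2/7 = 44/7
1 + 1/(44/7) = 1 + 7/44 = 51/44
1 + 1/(51/44) = 1 + 44/51 = 95/51
6 + 1/(95/51) = 6 + 51/95 = 621/95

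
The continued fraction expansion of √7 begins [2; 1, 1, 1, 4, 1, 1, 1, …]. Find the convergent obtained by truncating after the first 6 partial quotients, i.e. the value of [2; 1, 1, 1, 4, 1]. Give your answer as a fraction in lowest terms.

45/17

a_0 = 2: 2/1
a_1 = 1: 3/1
a_2 = 1: 5/2
a_3 = 1: 8/3
a_4 = 4: 37/14
a_5 = 1: 45/17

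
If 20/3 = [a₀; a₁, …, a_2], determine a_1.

20 = 6·3 + 2, so a_0 = 6
3 = 1·2 + 1, so a_1 = 1

1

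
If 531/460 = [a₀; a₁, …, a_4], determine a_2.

531 = 1·460 + 71, so a_0 = 1
460 = 6·71 + 34, so a_1 = 6
71 = 2·34 + 3, so a_2 = 2

2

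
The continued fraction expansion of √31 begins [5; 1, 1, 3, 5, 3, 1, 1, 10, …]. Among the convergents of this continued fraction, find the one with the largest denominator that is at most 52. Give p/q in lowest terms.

206/37

a_0 = 5: 5/1  (≤ bound)
a_1 = 1: 6/1  (≤ bound)
a_2 = 1: 11/2  (≤ bound)
a_3 = 3: 39/7  (≤ bound)
a_4 = 5: 206/37  (≤ bound)
a_5 = 3: 657/118  (> 52, stop)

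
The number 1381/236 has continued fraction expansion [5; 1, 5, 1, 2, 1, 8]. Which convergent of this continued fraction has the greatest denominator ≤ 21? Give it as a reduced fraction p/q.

117/20

a_0 = 5: 5/1  (≤ bound)
a_1 = 1: 6/1  (≤ bound)
a_2 = 5: 35/6  (≤ bound)
a_3 = 1: 41/7  (≤ bound)
a_4 = 2: 117/20  (≤ bound)
a_5 = 1: 158/27  (> 21, stop)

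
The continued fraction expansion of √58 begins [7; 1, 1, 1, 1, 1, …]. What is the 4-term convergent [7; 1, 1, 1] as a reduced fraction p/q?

Compute successive convergents:
a_0 = 7: 7/1
a_1 = 1: 8/1
a_2 = 1: 15/2
a_3 = 1: 23/3

23/3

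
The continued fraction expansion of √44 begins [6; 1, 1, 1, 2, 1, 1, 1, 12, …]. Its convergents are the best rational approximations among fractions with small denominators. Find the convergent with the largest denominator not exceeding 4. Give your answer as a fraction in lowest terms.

20/3

a_0 = 6: 6/1  (≤ bound)
a_1 = 1: 7/1  (≤ bound)
a_2 = 1: 13/2  (≤ bound)
a_3 = 1: 20/3  (≤ bound)
a_4 = 2: 53/8  (> 4, stop)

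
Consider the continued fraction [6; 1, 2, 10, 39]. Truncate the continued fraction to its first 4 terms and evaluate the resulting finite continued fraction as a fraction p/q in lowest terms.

Start with 10.
2 + 1/(10/1) = 2 + 1/10 = 21/10
1 + 1/(21/10) = 1 + 10/21 = 31/21
6 + 1/(31/21) = 6 + 21/31 = 207/31

207/31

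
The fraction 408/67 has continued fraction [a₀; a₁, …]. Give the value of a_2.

6

408 = 6·67 + 6, so a_0 = 6
67 = 11·6 + 1, so a_1 = 11
6 = 6·1 + 0, so a_2 = 6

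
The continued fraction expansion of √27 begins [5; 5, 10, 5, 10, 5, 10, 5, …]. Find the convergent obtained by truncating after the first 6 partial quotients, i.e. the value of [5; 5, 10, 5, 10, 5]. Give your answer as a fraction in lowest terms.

70226/13515

a_0 = 5: 5/1
a_1 = 5: 26/5
a_2 = 10: 265/51
a_3 = 5: 1351/260
a_4 = 10: 13775/2651
a_5 = 5: 70226/13515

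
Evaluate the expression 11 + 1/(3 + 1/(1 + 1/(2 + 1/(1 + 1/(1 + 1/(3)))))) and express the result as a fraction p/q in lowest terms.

1048/93

Use the convergent recurrence hₖ = aₖ·hₖ₋₁ + hₖ₋₂ (and likewise for the denominators kₖ):
a_0 = 11: 11/1
a_1 = 3: 34/3
a_2 = 1: 45/4
a_3 = 2: 124/11
a_4 = 1: 169/15
a_5 = 1: 293/26
a_6 = 3: 1048/93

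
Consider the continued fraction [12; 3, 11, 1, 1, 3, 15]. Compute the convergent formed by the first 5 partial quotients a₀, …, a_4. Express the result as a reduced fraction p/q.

Collapse the nested fraction from the inside out:
Start with 1.
1 + 1/(1/1) = 1 + 1/1 = 2/1
11 + 1/(2/1) = 11 + 1/2 = 23/2
3 + 1/(23/2) = 3 + 2/23 = 71/23
12 + 1/(71/23) = 12 + 23/71 = 875/71

875/71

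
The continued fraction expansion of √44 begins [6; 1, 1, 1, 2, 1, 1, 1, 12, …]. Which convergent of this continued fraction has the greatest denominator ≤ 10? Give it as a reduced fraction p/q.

53/8

List convergents until the denominator exceeds the bound:
a_0 = 6: 6/1  (≤ bound)
a_1 = 1: 7/1  (≤ bound)
a_2 = 1: 13/2  (≤ bound)
a_3 = 1: 20/3  (≤ bound)
a_4 = 2: 53/8  (≤ bound)
a_5 = 1: 73/11  (> 10, stop)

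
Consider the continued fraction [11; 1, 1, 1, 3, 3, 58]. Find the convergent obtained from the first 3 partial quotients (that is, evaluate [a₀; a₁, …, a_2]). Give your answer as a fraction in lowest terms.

23/2

a_0 = 11: 11/1
a_1 = 1: 12/1
a_2 = 1: 23/2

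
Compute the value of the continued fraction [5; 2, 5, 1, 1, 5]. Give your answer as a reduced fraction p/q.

726/133

Work from the innermost term outward:
Start with 5.
1 + 1/(5/1) = 1 + 1/5 = 6/5
1 + 1/(6/5) = 1 + 5/6 = 11/6
5 + 1/(11/6) = 5 + 6/11 = 61/11
2 + 1/(61/11) = 2 + 11/61 = 133/61
5 + 1/(133/61) = 5 + 61/133 = 726/133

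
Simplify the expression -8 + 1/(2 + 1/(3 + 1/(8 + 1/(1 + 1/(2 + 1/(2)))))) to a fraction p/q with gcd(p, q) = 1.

-3338/441

Collapse the nested fraction from the inside out:
Start with 2.
2 + 1/(2/1) = 2 + 1/2 = 5/2
1 + 1/(5/2) = 1 + 2/5 = 7/5
8 + 1/(7/5) = 8 + 5/7 = 61/7
3 + 1/(61/7) = 3 + 7/61 = 190/61
2 + 1/(190/61) = 2 + 61/190 = 441/190
-8 + 1/(441/190) = -8 + 190/441 = -3338/441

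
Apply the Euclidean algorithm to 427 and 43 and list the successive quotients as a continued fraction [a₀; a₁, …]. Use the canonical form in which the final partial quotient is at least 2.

[9; 1, 13, 3]

427 = 9·43 + 40, so a_0 = 9
43 = 1·40 + 3, so a_1 = 1
40 = 13·3 + 1, so a_2 = 13
3 = 3·1 + 0, so a_3 = 3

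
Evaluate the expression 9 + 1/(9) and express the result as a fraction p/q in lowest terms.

a_0 = 9: 9/1
a_1 = 9: 82/9

82/9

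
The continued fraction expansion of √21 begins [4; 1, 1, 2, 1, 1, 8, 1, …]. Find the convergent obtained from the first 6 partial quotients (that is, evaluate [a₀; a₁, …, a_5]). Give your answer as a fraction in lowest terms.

55/12

a_0 = 4: 4/1
a_1 = 1: 5/1
a_2 = 1: 9/2
a_3 = 2: 23/5
a_4 = 1: 32/7
a_5 = 1: 55/12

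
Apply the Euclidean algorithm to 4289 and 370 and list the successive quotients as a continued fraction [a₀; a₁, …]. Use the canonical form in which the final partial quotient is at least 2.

[11; 1, 1, 2, 4, 1, 1, 7]

4289 ÷ 370 → quotient 11, remainder 219
370 ÷ 219 → quotient 1, remainder 151
219 ÷ 151 → quotient 1, remainder 68
151 ÷ 68 → quotient 2, remainder 15
68 ÷ 15 → quotient 4, remainder 8
15 ÷ 8 → quotient 1, remainder 7
8 ÷ 7 → quotient 1, remainder 1
7 ÷ 1 → quotient 7, remainder 0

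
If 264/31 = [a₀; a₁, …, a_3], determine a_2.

264 = 8·31 + 16, so a_0 = 8
31 = 1·16 + 15, so a_1 = 1
16 = 1·15 + 1, so a_2 = 1

1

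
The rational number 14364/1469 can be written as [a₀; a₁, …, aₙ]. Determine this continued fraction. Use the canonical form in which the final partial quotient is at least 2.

14364 ÷ 1469 → quotient 9, remainder 1143
1469 ÷ 1143 → quotient 1, remainder 326
1143 ÷ 326 → quotient 3, remainder 165
326 ÷ 165 → quotient 1, remainder 161
165 ÷ 161 → quotient 1, remainder 4
161 ÷ 4 → quotient 40, remainder 1
4 ÷ 1 → quotient 4, remainder 0

[9; 1, 3, 1, 1, 40, 4]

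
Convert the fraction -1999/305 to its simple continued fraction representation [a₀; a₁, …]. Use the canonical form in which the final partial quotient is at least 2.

Apply division with remainder until the remainder is 0:
-1999 = -7·305 + 136, so a_0 = -7
305 = 2·136 + 33, so a_1 = 2
136 = 4·33 + 4, so a_2 = 4
33 = 8·4 + 1, so a_3 = 8
4 = 4·1 + 0, so a_4 = 4

[-7; 2, 4, 8, 4]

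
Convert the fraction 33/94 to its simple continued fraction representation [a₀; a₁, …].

[0; 2, 1, 5, 1, 1, 2]

Repeatedly divide and take the remainder:
33 = 0·94 + 33, so a_0 = 0
94 = 2·33 + 28, so a_1 = 2
33 = 1·28 + 5, so a_2 = 1
28 = 5·5 + 3, so a_3 = 5
5 = 1·3 + 2, so a_4 = 1
3 = 1·2 + 1, so a_5 = 1
2 = 2·1 + 0, so a_6 = 2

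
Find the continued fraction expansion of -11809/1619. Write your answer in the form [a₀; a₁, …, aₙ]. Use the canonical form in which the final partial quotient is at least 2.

[-8; 1, 2, 2, 2, 31, 3]

-11809 = -8·1619 + 1143, so a_0 = -8
1619 = 1·1143 + 476, so a_1 = 1
1143 = 2·476 + 191, so a_2 = 2
476 = 2·191 + 94, so a_3 = 2
191 = 2·94 + 3, so a_4 = 2
94 = 31·3 + 1, so a_5 = 31
3 = 3·1 + 0, so a_6 = 3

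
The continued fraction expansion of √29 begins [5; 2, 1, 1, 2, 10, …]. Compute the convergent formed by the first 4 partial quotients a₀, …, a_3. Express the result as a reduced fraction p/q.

27/5

Work from the innermost term outward:
Start with 1.
1 + 1/(1/1) = 1 + 1/1 = 2/1
2 + 1/(2/1) = 2 + 1/2 = 5/2
5 + 1/(5/2) = 5 + 2/5 = 27/5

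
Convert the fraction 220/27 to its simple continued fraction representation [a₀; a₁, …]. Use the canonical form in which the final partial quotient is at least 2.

[8; 6, 1, 3]

220 = 8·27 + 4, so a_0 = 8
27 = 6·4 + 3, so a_1 = 6
4 = 1·3 + 1, so a_2 = 1
3 = 3·1 + 0, so a_3 = 3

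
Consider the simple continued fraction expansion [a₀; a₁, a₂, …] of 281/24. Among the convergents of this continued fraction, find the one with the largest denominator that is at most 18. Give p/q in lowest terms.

82/7

List convergents until the denominator exceeds the bound:
a_0 = 11: 11/1  (≤ bound)
a_1 = 1: 12/1  (≤ bound)
a_2 = 2: 35/3  (≤ bound)
a_3 = 2: 82/7  (≤ bound)
a_4 = 3: 281/24  (> 18, stop)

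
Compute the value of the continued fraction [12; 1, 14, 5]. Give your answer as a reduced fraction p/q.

Build up convergents one term at a time:
a_0 = 12: 12/1
a_1 = 1: 13/1
a_2 = 14: 194/15
a_3 = 5: 983/76

983/76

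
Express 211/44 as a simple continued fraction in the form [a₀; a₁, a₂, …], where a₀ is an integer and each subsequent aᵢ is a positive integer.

[4; 1, 3, 1, 8]

Apply division with remainder until the remainder is 0:
211 = 4·44 + 35, so a_0 = 4
44 = 1·35 + 9, so a_1 = 1
35 = 3·9 + 8, so a_2 = 3
9 = 1·8 + 1, so a_3 = 1
8 = 8·1 + 0, so a_4 = 8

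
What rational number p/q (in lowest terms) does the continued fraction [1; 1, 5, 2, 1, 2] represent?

Work from the innermost term outward:
Start with 2.
1 + 1/(2/1) = 1 + 1/2 = 3/2
2 + 1/(3/2) = 2 + 2/3 = 8/3
5 + 1/(8/3) = 5 + 3/8 = 43/8
1 + 1/(43/8) = 1 + 8/43 = 51/43
1 + 1/(51/43) = 1 + 43/51 = 94/51

94/51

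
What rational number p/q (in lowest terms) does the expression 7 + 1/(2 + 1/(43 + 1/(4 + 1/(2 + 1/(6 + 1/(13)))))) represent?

Start with 13.
6 + 1/(13/1) = 6 + 1/13 = 79/13
2 + 1/(79/13) = 2 + 13/79 = 171/79
4 + 1/(171/79) = 4 + 79/171 = 763/171
43 + 1/(763/171) = 43 + 171/763 = 32980/763
2 + 1/(32980/763) = 2 + 763/32980 = 66723/32980
7 + 1/(66723/32980) = 7 + 32980/66723 = 500041/66723

500041/66723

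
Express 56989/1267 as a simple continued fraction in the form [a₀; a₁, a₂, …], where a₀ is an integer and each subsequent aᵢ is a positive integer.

[44; 1, 47, 1, 2, 1, 2, 2]

⌊56989/1267⌋ = 44, remainder 1241
⌊1267/1241⌋ = 1, remainder 26
⌊1241/26⌋ = 47, remainder 19
⌊26/19⌋ = 1, remainder 7
⌊19/7⌋ = 2, remainder 5
⌊7/5⌋ = 1, remainder 2
⌊5/2⌋ = 2, remainder 1
⌊2/1⌋ = 2, remainder 0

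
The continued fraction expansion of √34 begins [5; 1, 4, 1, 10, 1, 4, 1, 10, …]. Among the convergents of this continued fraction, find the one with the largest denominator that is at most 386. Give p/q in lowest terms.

2035/349

a_0 = 5: 5/1  (≤ bound)
a_1 = 1: 6/1  (≤ bound)
a_2 = 4: 29/5  (≤ bound)
a_3 = 1: 35/6  (≤ bound)
a_4 = 10: 379/65  (≤ bound)
a_5 = 1: 414/71  (≤ bound)
a_6 = 4: 2035/349  (≤ bound)
a_7 = 1: 2449/420  (> 386, stop)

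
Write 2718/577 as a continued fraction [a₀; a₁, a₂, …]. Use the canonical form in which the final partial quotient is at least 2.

[4; 1, 2, 2, 5, 15]

Apply division with remainder until the remainder is 0:
⌊2718/577⌋ = 4, remainder 410
⌊577/410⌋ = 1, remainder 167
⌊410/167⌋ = 2, remainder 76
⌊167/76⌋ = 2, remainder 15
⌊76/15⌋ = 5, remainder 1
⌊15/1⌋ = 15, remainder 0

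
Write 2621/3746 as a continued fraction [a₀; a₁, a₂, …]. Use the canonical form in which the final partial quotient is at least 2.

[0; 1, 2, 3, 30, 1, 11]

Apply division with remainder until the remainder is 0:
2621 ÷ 3746 → quotient 0, remainder 2621
3746 ÷ 2621 → quotient 1, remainder 1125
2621 ÷ 1125 → quotient 2, remainder 371
1125 ÷ 371 → quotient 3, remainder 12
371 ÷ 12 → quotient 30, remainder 11
12 ÷ 11 → quotient 1, remainder 1
11 ÷ 1 → quotient 11, remainder 0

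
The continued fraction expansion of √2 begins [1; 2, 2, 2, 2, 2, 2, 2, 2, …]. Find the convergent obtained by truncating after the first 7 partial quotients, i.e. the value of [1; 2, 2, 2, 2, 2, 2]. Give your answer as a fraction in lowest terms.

239/169

Collapse the nested fraction from the inside out:
Start with 2.
2 + 1/(2/1) = 2 + 1/2 = 5/2
2 + 1/(5/2) = 2 + 2/5 = 12/5
2 + 1/(12/5) = 2 + 5/12 = 29/12
2 + 1/(29/12) = 2 + 12/29 = 70/29
2 + 1/(70/29) = 2 + 29/70 = 169/70
1 + 1/(169/70) = 1 + 70/169 = 239/169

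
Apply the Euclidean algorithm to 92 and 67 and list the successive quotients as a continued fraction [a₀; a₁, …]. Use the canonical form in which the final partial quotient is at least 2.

Repeatedly divide and take the remainder:
⌊92/67⌋ = 1, remainder 25
⌊67/25⌋ = 2, remainder 17
⌊25/17⌋ = 1, remainder 8
⌊17/8⌋ = 2, remainder 1
⌊8/1⌋ = 8, remainder 0

[1; 2, 1, 2, 8]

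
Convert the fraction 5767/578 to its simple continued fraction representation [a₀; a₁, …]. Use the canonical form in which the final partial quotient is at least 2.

[9; 1, 43, 2, 6]

⌊5767/578⌋ = 9, remainder 565
⌊578/565⌋ = 1, remainder 13
⌊565/13⌋ = 43, remainder 6
⌊13/6⌋ = 2, remainder 1
⌊6/1⌋ = 6, remainder 0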